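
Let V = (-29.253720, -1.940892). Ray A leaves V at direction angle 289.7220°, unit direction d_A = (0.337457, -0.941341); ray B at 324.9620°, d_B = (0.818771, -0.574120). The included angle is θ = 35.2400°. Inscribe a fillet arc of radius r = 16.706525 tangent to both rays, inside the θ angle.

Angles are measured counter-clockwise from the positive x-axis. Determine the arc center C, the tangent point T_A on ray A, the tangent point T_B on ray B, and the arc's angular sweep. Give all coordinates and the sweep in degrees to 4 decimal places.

bisector direction at 307.3420° = (0.606571,-0.795029)
center distance |VC| = r/sin(θ/2) = 16.706525/sin(17.6200°) = 55.191218
C = V + |VC|·bis = (4.2237,-45.8195)
T_A = V + ((C−V)·d_A)·d_A = V + 52.6019·d_A = (-11.5028,-51.4572)
T_B = V + ((C−V)·d_B)·d_B = V + 52.6019·d_B = (13.8152,-32.1407)
sweep = 180° − θ = 144.7600°

center=(4.2237,-45.8195) T_A=(-11.5028,-51.4572) T_B=(13.8152,-32.1407) sweep=144.7600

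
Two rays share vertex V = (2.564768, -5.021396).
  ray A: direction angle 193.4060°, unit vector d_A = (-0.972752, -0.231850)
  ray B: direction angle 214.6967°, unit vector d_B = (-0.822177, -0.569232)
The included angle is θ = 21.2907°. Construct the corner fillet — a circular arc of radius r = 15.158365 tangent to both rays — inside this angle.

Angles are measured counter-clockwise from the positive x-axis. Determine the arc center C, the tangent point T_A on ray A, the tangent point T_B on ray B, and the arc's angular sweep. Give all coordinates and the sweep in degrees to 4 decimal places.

bisector direction at 204.0514° = (-0.913181,-0.407555)
center distance |VC| = r/sin(θ/2) = 15.158365/sin(10.6454°) = 82.057181
C = V + |VC|·bis = (-72.3683,-38.4642)
T_A = V + ((C−V)·d_A)·d_A = V + 80.6449·d_A = (-75.8827,-23.7189)
T_B = V + ((C−V)·d_B)·d_B = V + 80.6449·d_B = (-63.7396,-50.9271)
sweep = 180° − θ = 158.7093°

center=(-72.3683,-38.4642) T_A=(-75.8827,-23.7189) T_B=(-63.7396,-50.9271) sweep=158.7093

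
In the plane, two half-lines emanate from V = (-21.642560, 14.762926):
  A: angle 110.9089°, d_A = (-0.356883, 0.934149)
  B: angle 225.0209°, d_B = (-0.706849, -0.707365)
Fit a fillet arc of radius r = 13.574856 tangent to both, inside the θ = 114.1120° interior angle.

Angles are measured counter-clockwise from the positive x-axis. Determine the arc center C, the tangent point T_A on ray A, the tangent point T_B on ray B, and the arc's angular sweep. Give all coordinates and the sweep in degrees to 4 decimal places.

center=(-37.4629,18.1358) T_A=(-24.7820,22.9804) T_B=(-27.8605,8.5404) sweep=65.8880

bisector direction at 167.9649° = (-0.978020,0.208511)
center distance |VC| = r/sin(θ/2) = 13.574856/sin(57.0560°) = 16.175901
C = V + |VC|·bis = (-37.4629,18.1358)
T_A = V + ((C−V)·d_A)·d_A = V + 8.7968·d_A = (-24.7820,22.9804)
T_B = V + ((C−V)·d_B)·d_B = V + 8.7968·d_B = (-27.8605,8.5404)
sweep = 180° − θ = 65.8880°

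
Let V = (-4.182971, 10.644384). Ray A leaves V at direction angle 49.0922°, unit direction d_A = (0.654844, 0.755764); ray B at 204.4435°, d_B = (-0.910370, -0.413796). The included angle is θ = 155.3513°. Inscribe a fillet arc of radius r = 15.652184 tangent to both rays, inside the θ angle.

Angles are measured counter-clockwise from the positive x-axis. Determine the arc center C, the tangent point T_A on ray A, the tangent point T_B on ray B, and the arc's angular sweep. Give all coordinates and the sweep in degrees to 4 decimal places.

center=(-13.7730,23.4786) T_A=(-1.9436,13.2289) T_B=(-7.2962,9.2293) sweep=24.6487

bisector direction at 126.7678° = (-0.598574,0.801067)
center distance |VC| = r/sin(θ/2) = 15.652184/sin(77.6757°) = 16.021398
C = V + |VC|·bis = (-13.7730,23.4786)
T_A = V + ((C−V)·d_A)·d_A = V + 3.4197·d_A = (-1.9436,13.2289)
T_B = V + ((C−V)·d_B)·d_B = V + 3.4197·d_B = (-7.2962,9.2293)
sweep = 180° − θ = 24.6487°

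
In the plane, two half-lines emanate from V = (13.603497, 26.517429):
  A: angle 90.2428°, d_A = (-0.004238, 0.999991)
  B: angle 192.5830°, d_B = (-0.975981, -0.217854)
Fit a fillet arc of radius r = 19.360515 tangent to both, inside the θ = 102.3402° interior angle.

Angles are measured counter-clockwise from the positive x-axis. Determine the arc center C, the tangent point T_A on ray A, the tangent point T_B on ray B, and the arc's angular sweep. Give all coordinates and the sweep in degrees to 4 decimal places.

center=(-5.8229,42.0181) T_A=(13.5375,42.1002) T_B=(-1.6051,23.1226) sweep=77.6598

bisector direction at 141.4129° = (-0.781661,0.623704)
center distance |VC| = r/sin(θ/2) = 19.360515/sin(51.1701°) = 24.852689
C = V + |VC|·bis = (-5.8229,42.0181)
T_A = V + ((C−V)·d_A)·d_A = V + 15.5829·d_A = (13.5375,42.1002)
T_B = V + ((C−V)·d_B)·d_B = V + 15.5829·d_B = (-1.6051,23.1226)
sweep = 180° − θ = 77.6598°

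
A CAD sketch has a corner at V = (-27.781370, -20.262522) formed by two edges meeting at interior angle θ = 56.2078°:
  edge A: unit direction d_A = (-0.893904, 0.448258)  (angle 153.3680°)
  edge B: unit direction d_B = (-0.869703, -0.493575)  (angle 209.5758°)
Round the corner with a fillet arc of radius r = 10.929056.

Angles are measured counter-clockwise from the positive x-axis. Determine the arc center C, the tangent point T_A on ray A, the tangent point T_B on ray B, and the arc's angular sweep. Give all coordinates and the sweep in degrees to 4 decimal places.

center=(-50.9741,-20.8585) T_A=(-46.0751,-11.0889) T_B=(-45.5798,-30.3635) sweep=123.7922

bisector direction at 181.4719° = (-0.999670,-0.025687)
center distance |VC| = r/sin(θ/2) = 10.929056/sin(28.1039°) = 23.200398
C = V + |VC|·bis = (-50.9741,-20.8585)
T_A = V + ((C−V)·d_A)·d_A = V + 20.4650·d_A = (-46.0751,-11.0889)
T_B = V + ((C−V)·d_B)·d_B = V + 20.4650·d_B = (-45.5798,-30.3635)
sweep = 180° − θ = 123.7922°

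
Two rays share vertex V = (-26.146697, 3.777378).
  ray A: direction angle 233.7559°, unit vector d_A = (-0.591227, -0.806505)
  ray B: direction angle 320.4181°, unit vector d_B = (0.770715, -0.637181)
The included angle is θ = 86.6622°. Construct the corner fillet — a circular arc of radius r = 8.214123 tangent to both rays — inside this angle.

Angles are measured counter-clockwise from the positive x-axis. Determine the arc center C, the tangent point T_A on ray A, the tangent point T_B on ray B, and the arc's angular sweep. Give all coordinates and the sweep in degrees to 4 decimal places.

bisector direction at 277.0870° = (0.123376,-0.992360)
center distance |VC| = r/sin(θ/2) = 8.214123/sin(43.3311°) = 11.970219
C = V + |VC|·bis = (-24.6699,-8.1014)
T_A = V + ((C−V)·d_A)·d_A = V + 8.7071·d_A = (-31.2946,-3.2450)
T_B = V + ((C−V)·d_B)·d_B = V + 8.7071·d_B = (-19.4360,-1.7706)
sweep = 180° − θ = 93.3378°

center=(-24.6699,-8.1014) T_A=(-31.2946,-3.2450) T_B=(-19.4360,-1.7706) sweep=93.3378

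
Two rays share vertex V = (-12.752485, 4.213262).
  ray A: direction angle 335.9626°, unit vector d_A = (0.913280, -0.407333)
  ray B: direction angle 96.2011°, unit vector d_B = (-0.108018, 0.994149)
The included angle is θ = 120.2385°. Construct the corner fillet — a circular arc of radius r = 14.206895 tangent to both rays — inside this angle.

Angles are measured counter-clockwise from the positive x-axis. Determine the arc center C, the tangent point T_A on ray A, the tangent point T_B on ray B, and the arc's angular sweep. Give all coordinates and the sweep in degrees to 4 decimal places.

center=(0.4895,13.8631) T_A=(-5.2974,0.8882) T_B=(-13.6342,12.3285) sweep=59.7615

bisector direction at 36.0819° = (0.808176,0.588940)
center distance |VC| = r/sin(θ/2) = 14.206895/sin(60.1193°) = 16.385056
C = V + |VC|·bis = (0.4895,13.8631)
T_A = V + ((C−V)·d_A)·d_A = V + 8.1630·d_A = (-5.2974,0.8882)
T_B = V + ((C−V)·d_B)·d_B = V + 8.1630·d_B = (-13.6342,12.3285)
sweep = 180° − θ = 59.7615°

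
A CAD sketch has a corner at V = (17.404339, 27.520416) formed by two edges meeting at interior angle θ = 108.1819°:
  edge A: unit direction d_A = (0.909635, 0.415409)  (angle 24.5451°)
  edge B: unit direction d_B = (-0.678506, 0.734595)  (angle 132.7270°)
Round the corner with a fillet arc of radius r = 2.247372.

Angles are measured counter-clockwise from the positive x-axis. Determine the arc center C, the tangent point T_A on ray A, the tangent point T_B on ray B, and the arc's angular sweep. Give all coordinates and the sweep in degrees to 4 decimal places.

center=(17.9511,30.2407) T_A=(18.8846,28.1964) T_B=(16.3002,28.7159) sweep=71.8181

bisector direction at 78.6360° = (0.197041,0.980395)
center distance |VC| = r/sin(θ/2) = 2.247372/sin(54.0909°) = 2.774708
C = V + |VC|·bis = (17.9511,30.2407)
T_A = V + ((C−V)·d_A)·d_A = V + 1.6274·d_A = (18.8846,28.1964)
T_B = V + ((C−V)·d_B)·d_B = V + 1.6274·d_B = (16.3002,28.7159)
sweep = 180° − θ = 71.8181°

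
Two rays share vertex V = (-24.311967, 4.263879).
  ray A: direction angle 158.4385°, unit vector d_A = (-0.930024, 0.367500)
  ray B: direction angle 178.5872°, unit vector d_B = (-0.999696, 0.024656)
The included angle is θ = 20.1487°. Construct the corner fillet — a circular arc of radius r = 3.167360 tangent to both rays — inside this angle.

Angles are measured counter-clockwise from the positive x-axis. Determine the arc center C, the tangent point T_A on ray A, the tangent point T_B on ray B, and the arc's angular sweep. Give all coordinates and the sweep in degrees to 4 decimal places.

center=(-42.0561,7.8698) T_A=(-40.8921,10.8155) T_B=(-42.1342,4.7034) sweep=159.8513

bisector direction at 168.5129° = (-0.979969,0.199148)
center distance |VC| = r/sin(θ/2) = 3.167360/sin(10.0744°) = 18.106860
C = V + |VC|·bis = (-42.0561,7.8698)
T_A = V + ((C−V)·d_A)·d_A = V + 17.8277·d_A = (-40.8921,10.8155)
T_B = V + ((C−V)·d_B)·d_B = V + 17.8277·d_B = (-42.1342,4.7034)
sweep = 180° − θ = 159.8513°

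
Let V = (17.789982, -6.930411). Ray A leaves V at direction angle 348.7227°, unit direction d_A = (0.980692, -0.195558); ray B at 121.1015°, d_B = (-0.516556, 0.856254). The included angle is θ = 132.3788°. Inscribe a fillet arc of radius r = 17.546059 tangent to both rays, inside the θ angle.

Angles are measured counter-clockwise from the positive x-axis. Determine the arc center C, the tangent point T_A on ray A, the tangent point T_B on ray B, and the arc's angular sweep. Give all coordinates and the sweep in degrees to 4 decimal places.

center=(28.8144,8.7627) T_A=(25.3831,-8.4445) T_B=(13.7905,-0.3008) sweep=47.6212

bisector direction at 54.9121° = (0.574832,0.818271)
center distance |VC| = r/sin(θ/2) = 17.546059/sin(66.1894°) = 19.178431
C = V + |VC|·bis = (28.8144,8.7627)
T_A = V + ((C−V)·d_A)·d_A = V + 7.7426·d_A = (25.3831,-8.4445)
T_B = V + ((C−V)·d_B)·d_B = V + 7.7426·d_B = (13.7905,-0.3008)
sweep = 180° − θ = 47.6212°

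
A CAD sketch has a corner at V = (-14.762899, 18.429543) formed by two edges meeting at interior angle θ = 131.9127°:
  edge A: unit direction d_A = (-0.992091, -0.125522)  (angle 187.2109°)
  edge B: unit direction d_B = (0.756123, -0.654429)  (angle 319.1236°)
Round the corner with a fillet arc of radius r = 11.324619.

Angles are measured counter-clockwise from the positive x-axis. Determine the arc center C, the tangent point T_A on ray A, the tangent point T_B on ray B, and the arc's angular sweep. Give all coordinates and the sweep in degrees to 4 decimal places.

center=(-18.3538,6.5603) T_A=(-19.7753,17.7954) T_B=(-10.9427,15.1231) sweep=48.0873

bisector direction at 253.1672° = (-0.289579,-0.957154)
center distance |VC| = r/sin(θ/2) = 11.324619/sin(65.9564°) = 12.400549
C = V + |VC|·bis = (-18.3538,6.5603)
T_A = V + ((C−V)·d_A)·d_A = V + 5.0524·d_A = (-19.7753,17.7954)
T_B = V + ((C−V)·d_B)·d_B = V + 5.0524·d_B = (-10.9427,15.1231)
sweep = 180° − θ = 48.0873°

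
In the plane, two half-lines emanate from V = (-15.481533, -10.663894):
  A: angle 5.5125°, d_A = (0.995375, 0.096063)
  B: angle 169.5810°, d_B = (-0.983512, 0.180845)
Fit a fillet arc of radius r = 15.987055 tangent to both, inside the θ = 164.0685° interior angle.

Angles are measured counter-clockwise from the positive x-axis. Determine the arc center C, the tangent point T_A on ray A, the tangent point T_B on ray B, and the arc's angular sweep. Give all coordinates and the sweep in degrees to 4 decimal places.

center=(-14.7906,5.4641) T_A=(-13.2548,-10.4490) T_B=(-17.6817,-10.2593) sweep=15.9315

bisector direction at 87.5468° = (0.042804,0.999083)
center distance |VC| = r/sin(θ/2) = 15.987055/sin(82.0343°) = 16.142816
C = V + |VC|·bis = (-14.7906,5.4641)
T_A = V + ((C−V)·d_A)·d_A = V + 2.2371·d_A = (-13.2548,-10.4490)
T_B = V + ((C−V)·d_B)·d_B = V + 2.2371·d_B = (-17.6817,-10.2593)
sweep = 180° − θ = 15.9315°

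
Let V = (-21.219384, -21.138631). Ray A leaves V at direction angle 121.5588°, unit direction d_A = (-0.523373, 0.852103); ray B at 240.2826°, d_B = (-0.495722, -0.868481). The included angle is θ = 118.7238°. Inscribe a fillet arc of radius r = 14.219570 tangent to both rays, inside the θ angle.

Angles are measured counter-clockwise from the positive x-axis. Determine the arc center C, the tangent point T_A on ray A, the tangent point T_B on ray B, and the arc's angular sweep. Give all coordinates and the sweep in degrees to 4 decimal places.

center=(-37.7439,-21.4042) T_A=(-25.6273,-13.9620) T_B=(-25.3945,-28.4532) sweep=61.2762

bisector direction at 180.9207° = (-0.999871,-0.016069)
center distance |VC| = r/sin(θ/2) = 14.219570/sin(59.3619°) = 16.526633
C = V + |VC|·bis = (-37.7439,-21.4042)
T_A = V + ((C−V)·d_A)·d_A = V + 8.4222·d_A = (-25.6273,-13.9620)
T_B = V + ((C−V)·d_B)·d_B = V + 8.4222·d_B = (-25.3945,-28.4532)
sweep = 180° − θ = 61.2762°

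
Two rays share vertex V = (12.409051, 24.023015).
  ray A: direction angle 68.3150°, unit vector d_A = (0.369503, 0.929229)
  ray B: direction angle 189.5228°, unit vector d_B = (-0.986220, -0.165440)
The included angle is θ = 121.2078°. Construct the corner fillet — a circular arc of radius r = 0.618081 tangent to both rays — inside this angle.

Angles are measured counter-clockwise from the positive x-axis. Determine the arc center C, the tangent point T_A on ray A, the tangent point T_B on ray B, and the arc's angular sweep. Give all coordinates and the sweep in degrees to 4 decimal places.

center=(11.9634,24.5750) T_A=(12.5377,24.3466) T_B=(12.0656,23.9654) sweep=58.7922

bisector direction at 128.9189° = (-0.628220,0.778036)
center distance |VC| = r/sin(θ/2) = 0.618081/sin(60.6039°) = 0.709421
C = V + |VC|·bis = (11.9634,24.5750)
T_A = V + ((C−V)·d_A)·d_A = V + 0.3482·d_A = (12.5377,24.3466)
T_B = V + ((C−V)·d_B)·d_B = V + 0.3482·d_B = (12.0656,23.9654)
sweep = 180° − θ = 58.7922°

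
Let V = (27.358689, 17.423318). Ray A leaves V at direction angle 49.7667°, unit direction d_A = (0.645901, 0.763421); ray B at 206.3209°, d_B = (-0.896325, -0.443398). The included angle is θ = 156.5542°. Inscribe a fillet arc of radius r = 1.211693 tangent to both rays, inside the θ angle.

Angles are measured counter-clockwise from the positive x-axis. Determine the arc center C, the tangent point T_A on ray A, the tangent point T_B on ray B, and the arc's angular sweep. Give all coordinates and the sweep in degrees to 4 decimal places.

bisector direction at 128.0438° = (-0.616264,0.787540)
center distance |VC| = r/sin(θ/2) = 1.211693/sin(78.2771°) = 1.237505
C = V + |VC|·bis = (26.5961,18.3979)
T_A = V + ((C−V)·d_A)·d_A = V + 0.2514·d_A = (27.5211,17.6153)
T_B = V + ((C−V)·d_B)·d_B = V + 0.2514·d_B = (27.1333,17.3118)
sweep = 180° − θ = 23.4458°

center=(26.5961,18.3979) T_A=(27.5211,17.6153) T_B=(27.1333,17.3118) sweep=23.4458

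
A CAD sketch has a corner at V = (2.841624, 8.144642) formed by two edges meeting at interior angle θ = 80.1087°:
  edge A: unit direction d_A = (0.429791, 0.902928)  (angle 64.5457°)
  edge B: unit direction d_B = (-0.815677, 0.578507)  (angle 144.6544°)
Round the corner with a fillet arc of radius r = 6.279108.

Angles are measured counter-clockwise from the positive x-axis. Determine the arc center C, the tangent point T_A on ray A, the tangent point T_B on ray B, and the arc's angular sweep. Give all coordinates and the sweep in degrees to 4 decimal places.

center=(0.3820,17.5871) T_A=(6.0516,14.8884) T_B=(-3.2505,12.4654) sweep=99.8913

bisector direction at 104.6000° = (-0.252070,0.967709)
center distance |VC| = r/sin(θ/2) = 6.279108/sin(40.0543°) = 9.757532
C = V + |VC|·bis = (0.3820,17.5871)
T_A = V + ((C−V)·d_A)·d_A = V + 7.4687·d_A = (6.0516,14.8884)
T_B = V + ((C−V)·d_B)·d_B = V + 7.4687·d_B = (-3.2505,12.4654)
sweep = 180° − θ = 99.8913°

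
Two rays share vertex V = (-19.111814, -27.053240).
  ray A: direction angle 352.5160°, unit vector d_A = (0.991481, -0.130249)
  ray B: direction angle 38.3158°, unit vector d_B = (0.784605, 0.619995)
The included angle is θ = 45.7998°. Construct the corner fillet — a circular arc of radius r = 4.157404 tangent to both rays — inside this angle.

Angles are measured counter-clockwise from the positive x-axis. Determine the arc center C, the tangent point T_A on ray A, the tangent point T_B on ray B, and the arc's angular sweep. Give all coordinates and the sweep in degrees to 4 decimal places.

bisector direction at 15.4159° = (0.964022,0.265824)
center distance |VC| = r/sin(θ/2) = 4.157404/sin(22.8999°) = 10.684054
C = V + |VC|·bis = (-8.8122,-24.2132)
T_A = V + ((C−V)·d_A)·d_A = V + 9.8420·d_A = (-9.3537,-28.3352)
T_B = V + ((C−V)·d_B)·d_B = V + 9.8420·d_B = (-11.3897,-20.9512)
sweep = 180° − θ = 134.2002°

center=(-8.8122,-24.2132) T_A=(-9.3537,-28.3352) T_B=(-11.3897,-20.9512) sweep=134.2002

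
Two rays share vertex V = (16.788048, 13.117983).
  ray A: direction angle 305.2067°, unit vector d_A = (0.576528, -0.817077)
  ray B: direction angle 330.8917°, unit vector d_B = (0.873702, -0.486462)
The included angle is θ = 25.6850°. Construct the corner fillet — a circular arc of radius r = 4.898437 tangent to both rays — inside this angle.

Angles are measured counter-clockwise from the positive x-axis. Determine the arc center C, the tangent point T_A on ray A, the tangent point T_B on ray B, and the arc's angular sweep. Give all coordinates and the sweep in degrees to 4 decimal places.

bisector direction at 318.0492° = (0.743719,-0.668492)
center distance |VC| = r/sin(θ/2) = 4.898437/sin(12.8425°) = 22.038053
C = V + |VC|·bis = (33.1782,-1.6143)
T_A = V + ((C−V)·d_A)·d_A = V + 21.4868·d_A = (29.1758,-4.4384)
T_B = V + ((C−V)·d_B)·d_B = V + 21.4868·d_B = (35.5611,2.6655)
sweep = 180° − θ = 154.3150°

center=(33.1782,-1.6143) T_A=(29.1758,-4.4384) T_B=(35.5611,2.6655) sweep=154.3150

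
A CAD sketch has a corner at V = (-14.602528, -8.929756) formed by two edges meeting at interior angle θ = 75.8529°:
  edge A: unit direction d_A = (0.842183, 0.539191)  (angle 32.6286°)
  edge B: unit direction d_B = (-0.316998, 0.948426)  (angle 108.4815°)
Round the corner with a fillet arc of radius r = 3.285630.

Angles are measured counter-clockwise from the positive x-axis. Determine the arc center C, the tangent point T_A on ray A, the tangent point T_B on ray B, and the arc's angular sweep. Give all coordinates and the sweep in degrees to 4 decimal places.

center=(-12.8230,-3.8891) T_A=(-11.0514,-6.6562) T_B=(-15.9392,-4.9307) sweep=104.1471

bisector direction at 70.5551° = (0.332901,0.942962)
center distance |VC| = r/sin(θ/2) = 3.285630/sin(37.9265°) = 5.345535
C = V + |VC|·bis = (-12.8230,-3.8891)
T_A = V + ((C−V)·d_A)·d_A = V + 4.2166·d_A = (-11.0514,-6.6562)
T_B = V + ((C−V)·d_B)·d_B = V + 4.2166·d_B = (-15.9392,-4.9307)
sweep = 180° − θ = 104.1471°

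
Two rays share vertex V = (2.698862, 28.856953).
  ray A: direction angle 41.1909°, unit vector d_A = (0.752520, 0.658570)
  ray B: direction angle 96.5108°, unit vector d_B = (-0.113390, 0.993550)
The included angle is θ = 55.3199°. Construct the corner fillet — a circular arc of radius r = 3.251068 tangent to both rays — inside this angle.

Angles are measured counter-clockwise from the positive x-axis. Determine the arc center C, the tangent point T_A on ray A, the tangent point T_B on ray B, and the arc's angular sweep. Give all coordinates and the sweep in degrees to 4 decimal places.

center=(5.2256,35.3885) T_A=(7.3667,32.9420) T_B=(1.9955,35.0199) sweep=124.6801

bisector direction at 68.8508° = (0.360797,0.932644)
center distance |VC| = r/sin(θ/2) = 3.251068/sin(27.6599°) = 7.003246
C = V + |VC|·bis = (5.2256,35.3885)
T_A = V + ((C−V)·d_A)·d_A = V + 6.2029·d_A = (7.3667,32.9420)
T_B = V + ((C−V)·d_B)·d_B = V + 6.2029·d_B = (1.9955,35.0199)
sweep = 180° − θ = 124.6801°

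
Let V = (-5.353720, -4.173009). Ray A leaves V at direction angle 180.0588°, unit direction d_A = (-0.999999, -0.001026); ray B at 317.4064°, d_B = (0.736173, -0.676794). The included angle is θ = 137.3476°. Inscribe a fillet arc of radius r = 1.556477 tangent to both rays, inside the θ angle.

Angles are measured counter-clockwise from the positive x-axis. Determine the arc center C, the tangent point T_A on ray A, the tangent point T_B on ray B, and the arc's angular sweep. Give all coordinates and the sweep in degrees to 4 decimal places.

bisector direction at 248.7326° = (-0.362721,-0.931898)
center distance |VC| = r/sin(θ/2) = 1.556477/sin(68.6738°) = 1.670891
C = V + |VC|·bis = (-5.9598,-5.7301)
T_A = V + ((C−V)·d_A)·d_A = V + 0.6077·d_A = (-5.9614,-4.1736)
T_B = V + ((C−V)·d_B)·d_B = V + 0.6077·d_B = (-4.9064,-4.5843)
sweep = 180° − θ = 42.6524°

center=(-5.9598,-5.7301) T_A=(-5.9614,-4.1736) T_B=(-4.9064,-4.5843) sweep=42.6524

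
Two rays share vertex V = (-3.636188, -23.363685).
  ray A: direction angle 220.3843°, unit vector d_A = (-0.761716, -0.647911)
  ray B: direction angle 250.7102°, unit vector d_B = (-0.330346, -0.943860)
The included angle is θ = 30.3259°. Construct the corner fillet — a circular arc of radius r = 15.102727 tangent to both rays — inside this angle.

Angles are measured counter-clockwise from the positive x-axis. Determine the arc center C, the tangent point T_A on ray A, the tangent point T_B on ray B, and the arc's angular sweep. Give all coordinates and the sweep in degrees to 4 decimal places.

bisector direction at 235.5473° = (-0.565726,-0.824593)
center distance |VC| = r/sin(θ/2) = 15.102727/sin(15.1630°) = 57.739840
C = V + |VC|·bis = (-36.3011,-70.9756)
T_A = V + ((C−V)·d_A)·d_A = V + 55.7297·d_A = (-46.0864,-59.4716)
T_B = V + ((C−V)·d_B)·d_B = V + 55.7297·d_B = (-22.0463,-75.9647)
sweep = 180° − θ = 149.6741°

center=(-36.3011,-70.9756) T_A=(-46.0864,-59.4716) T_B=(-22.0463,-75.9647) sweep=149.6741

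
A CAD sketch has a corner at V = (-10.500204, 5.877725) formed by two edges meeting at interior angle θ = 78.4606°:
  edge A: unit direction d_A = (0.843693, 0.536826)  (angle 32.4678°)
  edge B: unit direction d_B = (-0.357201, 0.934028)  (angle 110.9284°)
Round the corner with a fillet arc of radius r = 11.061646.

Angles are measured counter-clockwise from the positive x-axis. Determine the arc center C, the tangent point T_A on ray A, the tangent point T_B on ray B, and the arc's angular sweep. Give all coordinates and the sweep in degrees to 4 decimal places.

bisector direction at 71.6981° = (0.314024,0.949415)
center distance |VC| = r/sin(θ/2) = 11.061646/sin(39.2303°) = 17.490454
C = V + |VC|·bis = (-5.0078,22.4834)
T_A = V + ((C−V)·d_A)·d_A = V + 13.5483·d_A = (0.9304,13.1508)
T_B = V + ((C−V)·d_B)·d_B = V + 13.5483·d_B = (-15.3397,18.5322)
sweep = 180° − θ = 101.5394°

center=(-5.0078,22.4834) T_A=(0.9304,13.1508) T_B=(-15.3397,18.5322) sweep=101.5394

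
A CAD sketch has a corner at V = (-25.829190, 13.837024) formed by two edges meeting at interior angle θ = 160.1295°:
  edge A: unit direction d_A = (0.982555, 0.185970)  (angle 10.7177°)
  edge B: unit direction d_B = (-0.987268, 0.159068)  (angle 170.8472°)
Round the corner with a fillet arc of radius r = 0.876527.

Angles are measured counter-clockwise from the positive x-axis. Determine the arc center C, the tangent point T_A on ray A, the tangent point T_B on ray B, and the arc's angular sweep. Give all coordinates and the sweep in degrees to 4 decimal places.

bisector direction at 90.7825° = (-0.013656,0.999907)
center distance |VC| = r/sin(θ/2) = 0.876527/sin(80.0648°) = 0.889872
C = V + |VC|·bis = (-25.8413,14.7268)
T_A = V + ((C−V)·d_A)·d_A = V + 0.1535·d_A = (-25.6783,13.8656)
T_B = V + ((C−V)·d_B)·d_B = V + 0.1535·d_B = (-25.9808,13.8614)
sweep = 180° − θ = 19.8705°

center=(-25.8413,14.7268) T_A=(-25.6783,13.8656) T_B=(-25.9808,13.8614) sweep=19.8705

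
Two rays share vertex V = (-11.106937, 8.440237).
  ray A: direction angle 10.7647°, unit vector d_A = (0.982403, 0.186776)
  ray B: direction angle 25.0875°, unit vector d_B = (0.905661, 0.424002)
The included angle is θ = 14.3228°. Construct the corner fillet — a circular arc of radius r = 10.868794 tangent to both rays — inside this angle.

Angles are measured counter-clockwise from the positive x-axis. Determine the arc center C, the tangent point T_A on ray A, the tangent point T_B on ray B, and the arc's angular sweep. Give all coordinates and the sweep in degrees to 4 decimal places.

center=(71.8448,35.2746) T_A=(73.8748,24.5971) T_B=(67.2364,45.1181) sweep=165.6772

bisector direction at 17.9261° = (0.951454,0.307790)
center distance |VC| = r/sin(θ/2) = 10.868794/sin(7.1614°) = 87.184131
C = V + |VC|·bis = (71.8448,35.2746)
T_A = V + ((C−V)·d_A)·d_A = V + 86.5040·d_A = (73.8748,24.5971)
T_B = V + ((C−V)·d_B)·d_B = V + 86.5040·d_B = (67.2364,45.1181)
sweep = 180° − θ = 165.6772°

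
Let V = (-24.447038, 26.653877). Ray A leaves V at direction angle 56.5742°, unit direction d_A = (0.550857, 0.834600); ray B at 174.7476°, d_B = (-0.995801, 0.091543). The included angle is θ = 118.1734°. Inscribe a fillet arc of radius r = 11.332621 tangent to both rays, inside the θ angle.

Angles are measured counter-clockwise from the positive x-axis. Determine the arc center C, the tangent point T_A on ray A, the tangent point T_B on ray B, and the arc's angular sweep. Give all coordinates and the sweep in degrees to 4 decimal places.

bisector direction at 115.6609° = (-0.433044,0.901373)
center distance |VC| = r/sin(θ/2) = 11.332621/sin(59.0867°) = 13.209019
C = V + |VC|·bis = (-30.1671,38.5601)
T_A = V + ((C−V)·d_A)·d_A = V + 6.7860·d_A = (-20.7089,32.3175)
T_B = V + ((C−V)·d_B)·d_B = V + 6.7860·d_B = (-31.2046,27.2751)
sweep = 180° − θ = 61.8266°

center=(-30.1671,38.5601) T_A=(-20.7089,32.3175) T_B=(-31.2046,27.2751) sweep=61.8266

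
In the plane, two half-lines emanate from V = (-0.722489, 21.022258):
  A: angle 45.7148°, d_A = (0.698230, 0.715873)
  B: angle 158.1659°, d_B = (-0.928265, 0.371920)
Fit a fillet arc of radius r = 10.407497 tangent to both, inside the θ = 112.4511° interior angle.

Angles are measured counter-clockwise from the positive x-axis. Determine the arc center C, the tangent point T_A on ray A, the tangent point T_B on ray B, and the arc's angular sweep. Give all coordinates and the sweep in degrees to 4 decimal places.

center=(-3.3129,33.2719) T_A=(4.1375,26.0051) T_B=(-7.1837,23.6110) sweep=67.5489

bisector direction at 101.9404° = (-0.206893,0.978364)
center distance |VC| = r/sin(θ/2) = 10.407497/sin(56.2255°) = 12.520561
C = V + |VC|·bis = (-3.3129,33.2719)
T_A = V + ((C−V)·d_A)·d_A = V + 6.9605·d_A = (4.1375,26.0051)
T_B = V + ((C−V)·d_B)·d_B = V + 6.9605·d_B = (-7.1837,23.6110)
sweep = 180° − θ = 67.5489°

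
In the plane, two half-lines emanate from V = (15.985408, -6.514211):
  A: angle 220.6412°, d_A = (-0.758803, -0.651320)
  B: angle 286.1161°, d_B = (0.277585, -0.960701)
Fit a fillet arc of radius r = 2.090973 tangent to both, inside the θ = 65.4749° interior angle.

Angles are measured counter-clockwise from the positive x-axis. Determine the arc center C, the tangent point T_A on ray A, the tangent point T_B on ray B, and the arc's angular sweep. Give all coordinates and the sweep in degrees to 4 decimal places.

center=(14.8794,-10.2192) T_A=(13.5175,-8.6325) T_B=(16.8882,-9.6387) sweep=114.5251

bisector direction at 253.3787° = (-0.286045,-0.958216)
center distance |VC| = r/sin(θ/2) = 2.090973/sin(32.7375°) = 3.866514
C = V + |VC|·bis = (14.8794,-10.2192)
T_A = V + ((C−V)·d_A)·d_A = V + 3.2523·d_A = (13.5175,-8.6325)
T_B = V + ((C−V)·d_B)·d_B = V + 3.2523·d_B = (16.8882,-9.6387)
sweep = 180° − θ = 114.5251°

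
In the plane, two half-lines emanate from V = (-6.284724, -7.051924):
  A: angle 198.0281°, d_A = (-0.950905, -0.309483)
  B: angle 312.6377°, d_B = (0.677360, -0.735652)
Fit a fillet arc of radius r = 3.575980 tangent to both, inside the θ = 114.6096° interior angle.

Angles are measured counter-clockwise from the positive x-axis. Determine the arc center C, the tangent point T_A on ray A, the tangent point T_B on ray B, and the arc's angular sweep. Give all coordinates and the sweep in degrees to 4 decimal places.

bisector direction at 255.3329° = (-0.253202,-0.967413)
center distance |VC| = r/sin(θ/2) = 3.575980/sin(57.3048°) = 4.249248
C = V + |VC|·bis = (-7.3606,-11.1627)
T_A = V + ((C−V)·d_A)·d_A = V + 2.2953·d_A = (-8.4674,-7.7623)
T_B = V + ((C−V)·d_B)·d_B = V + 2.2953·d_B = (-4.7300,-8.7405)
sweep = 180° − θ = 65.3904°

center=(-7.3606,-11.1627) T_A=(-8.4674,-7.7623) T_B=(-4.7300,-8.7405) sweep=65.3904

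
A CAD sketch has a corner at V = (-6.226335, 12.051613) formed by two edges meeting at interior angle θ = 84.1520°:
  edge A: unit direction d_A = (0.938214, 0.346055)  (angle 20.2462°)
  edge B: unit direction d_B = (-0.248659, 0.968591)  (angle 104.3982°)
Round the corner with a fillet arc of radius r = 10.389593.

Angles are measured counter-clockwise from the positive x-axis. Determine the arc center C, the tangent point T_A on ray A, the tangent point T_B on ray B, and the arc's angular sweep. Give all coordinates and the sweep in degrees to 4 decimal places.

bisector direction at 62.3222° = (0.464499,0.885574)
center distance |VC| = r/sin(θ/2) = 10.389593/sin(42.0760°) = 15.504176
C = V + |VC|·bis = (0.9753,25.7817)
T_A = V + ((C−V)·d_A)·d_A = V + 11.5081·d_A = (4.5707,16.0340)
T_B = V + ((C−V)·d_B)·d_B = V + 11.5081·d_B = (-9.0879,23.1982)
sweep = 180° − θ = 95.8480°

center=(0.9753,25.7817) T_A=(4.5707,16.0340) T_B=(-9.0879,23.1982) sweep=95.8480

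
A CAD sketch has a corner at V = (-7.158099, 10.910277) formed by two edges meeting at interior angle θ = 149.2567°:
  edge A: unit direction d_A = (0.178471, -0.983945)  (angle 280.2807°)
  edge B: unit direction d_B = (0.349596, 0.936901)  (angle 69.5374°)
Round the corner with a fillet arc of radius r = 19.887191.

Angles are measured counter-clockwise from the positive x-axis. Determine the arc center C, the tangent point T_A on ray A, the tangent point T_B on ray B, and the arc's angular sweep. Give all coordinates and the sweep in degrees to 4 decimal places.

center=(13.3856,9.0801) T_A=(-6.1824,5.5308) T_B=(-5.2468,16.0326) sweep=30.7433

bisector direction at 354.9091° = (0.996055,-0.088737)
center distance |VC| = r/sin(θ/2) = 19.887191/sin(74.6283°) = 20.625016
C = V + |VC|·bis = (13.3856,9.0801)
T_A = V + ((C−V)·d_A)·d_A = V + 5.4673·d_A = (-6.1824,5.5308)
T_B = V + ((C−V)·d_B)·d_B = V + 5.4673·d_B = (-5.2468,16.0326)
sweep = 180° − θ = 30.7433°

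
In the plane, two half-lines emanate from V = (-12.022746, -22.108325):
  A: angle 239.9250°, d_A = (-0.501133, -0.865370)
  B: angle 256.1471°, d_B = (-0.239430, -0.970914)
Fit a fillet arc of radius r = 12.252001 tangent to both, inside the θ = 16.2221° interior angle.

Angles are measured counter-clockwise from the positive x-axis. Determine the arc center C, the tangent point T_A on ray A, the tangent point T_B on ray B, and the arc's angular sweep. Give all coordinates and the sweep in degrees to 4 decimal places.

center=(-44.5017,-102.6425) T_A=(-55.1043,-96.5026) T_B=(-32.6061,-105.5760) sweep=163.7779

bisector direction at 248.0360° = (-0.374023,-0.927419)
center distance |VC| = r/sin(θ/2) = 12.252001/sin(8.1111°) = 86.836863
C = V + |VC|·bis = (-44.5017,-102.6425)
T_A = V + ((C−V)·d_A)·d_A = V + 85.9682·d_A = (-55.1043,-96.5026)
T_B = V + ((C−V)·d_B)·d_B = V + 85.9682·d_B = (-32.6061,-105.5760)
sweep = 180° − θ = 163.7779°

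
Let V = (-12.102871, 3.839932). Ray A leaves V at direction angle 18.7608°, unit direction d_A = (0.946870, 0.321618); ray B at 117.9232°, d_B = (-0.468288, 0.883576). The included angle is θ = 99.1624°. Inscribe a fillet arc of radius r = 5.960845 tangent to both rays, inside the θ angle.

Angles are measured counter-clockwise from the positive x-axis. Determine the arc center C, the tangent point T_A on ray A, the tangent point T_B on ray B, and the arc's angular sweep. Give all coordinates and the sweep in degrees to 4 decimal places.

bisector direction at 68.3420° = (0.369066,0.929403)
center distance |VC| = r/sin(θ/2) = 5.960845/sin(49.5812°) = 7.829561
C = V + |VC|·bis = (-9.2132,11.1168)
T_A = V + ((C−V)·d_A)·d_A = V + 5.0765·d_A = (-7.2961,5.4726)
T_B = V + ((C−V)·d_B)·d_B = V + 5.0765·d_B = (-14.4801,8.3254)
sweep = 180° − θ = 80.8376°

center=(-9.2132,11.1168) T_A=(-7.2961,5.4726) T_B=(-14.4801,8.3254) sweep=80.8376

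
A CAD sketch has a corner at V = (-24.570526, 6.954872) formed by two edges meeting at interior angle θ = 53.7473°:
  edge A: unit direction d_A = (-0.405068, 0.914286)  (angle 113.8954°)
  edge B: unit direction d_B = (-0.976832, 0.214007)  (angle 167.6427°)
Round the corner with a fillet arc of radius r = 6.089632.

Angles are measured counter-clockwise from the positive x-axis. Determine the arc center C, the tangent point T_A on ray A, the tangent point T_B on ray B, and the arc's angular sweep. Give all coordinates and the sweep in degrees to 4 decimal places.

bisector direction at 140.7690° = (-0.774603,0.632448)
center distance |VC| = r/sin(θ/2) = 6.089632/sin(26.8737°) = 13.471906
C = V + |VC|·bis = (-35.0059,15.4751)
T_A = V + ((C−V)·d_A)·d_A = V + 12.0170·d_A = (-29.4382,17.9419)
T_B = V + ((C−V)·d_B)·d_B = V + 12.0170·d_B = (-36.3091,9.5266)
sweep = 180° − θ = 126.2527°

center=(-35.0059,15.4751) T_A=(-29.4382,17.9419) T_B=(-36.3091,9.5266) sweep=126.2527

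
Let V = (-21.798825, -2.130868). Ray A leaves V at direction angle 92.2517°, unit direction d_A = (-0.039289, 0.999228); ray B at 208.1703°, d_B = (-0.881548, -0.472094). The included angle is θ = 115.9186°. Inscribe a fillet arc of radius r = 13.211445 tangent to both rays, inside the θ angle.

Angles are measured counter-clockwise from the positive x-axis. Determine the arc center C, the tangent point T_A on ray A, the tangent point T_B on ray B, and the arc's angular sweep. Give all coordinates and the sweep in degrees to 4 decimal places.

center=(-35.3249,5.6122) T_A=(-22.1237,6.1312) T_B=(-29.0879,-6.0344) sweep=64.0814

bisector direction at 150.2110° = (-0.867861,0.496807)
center distance |VC| = r/sin(θ/2) = 13.211445/sin(57.9593°) = 15.585573
C = V + |VC|·bis = (-35.3249,5.6122)
T_A = V + ((C−V)·d_A)·d_A = V + 8.2685·d_A = (-22.1237,6.1312)
T_B = V + ((C−V)·d_B)·d_B = V + 8.2685·d_B = (-29.0879,-6.0344)
sweep = 180° − θ = 64.0814°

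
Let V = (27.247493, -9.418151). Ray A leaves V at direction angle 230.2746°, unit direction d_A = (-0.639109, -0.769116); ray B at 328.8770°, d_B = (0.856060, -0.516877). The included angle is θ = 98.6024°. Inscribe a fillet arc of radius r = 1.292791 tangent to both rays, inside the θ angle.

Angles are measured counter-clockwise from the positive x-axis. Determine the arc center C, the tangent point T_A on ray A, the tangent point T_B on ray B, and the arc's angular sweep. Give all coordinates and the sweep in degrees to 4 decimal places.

bisector direction at 279.5758° = (0.166352,-0.986066)
center distance |VC| = r/sin(θ/2) = 1.292791/sin(49.3012°) = 1.705196
C = V + |VC|·bis = (27.5312,-11.0996)
T_A = V + ((C−V)·d_A)·d_A = V + 1.1119·d_A = (26.5368,-10.2734)
T_B = V + ((C−V)·d_B)·d_B = V + 1.1119·d_B = (28.1994,-9.9929)
sweep = 180° − θ = 81.3976°

center=(27.5312,-11.0996) T_A=(26.5368,-10.2734) T_B=(28.1994,-9.9929) sweep=81.3976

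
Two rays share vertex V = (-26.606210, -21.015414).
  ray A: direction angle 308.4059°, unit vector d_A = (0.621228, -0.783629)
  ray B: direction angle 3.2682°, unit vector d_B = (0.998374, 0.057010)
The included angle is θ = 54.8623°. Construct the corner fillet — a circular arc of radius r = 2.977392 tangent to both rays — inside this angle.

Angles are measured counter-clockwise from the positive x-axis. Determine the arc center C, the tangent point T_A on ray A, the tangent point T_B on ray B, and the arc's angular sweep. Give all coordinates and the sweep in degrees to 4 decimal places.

bisector direction at 335.8370° = (0.912385,-0.409333)
center distance |VC| = r/sin(θ/2) = 2.977392/sin(27.4311°) = 6.463004
C = V + |VC|·bis = (-20.7095,-23.6609)
T_A = V + ((C−V)·d_A)·d_A = V + 5.7363·d_A = (-23.0426,-25.5106)
T_B = V + ((C−V)·d_B)·d_B = V + 5.7363·d_B = (-20.8792,-20.6884)
sweep = 180° − θ = 125.1377°

center=(-20.7095,-23.6609) T_A=(-23.0426,-25.5106) T_B=(-20.8792,-20.6884) sweep=125.1377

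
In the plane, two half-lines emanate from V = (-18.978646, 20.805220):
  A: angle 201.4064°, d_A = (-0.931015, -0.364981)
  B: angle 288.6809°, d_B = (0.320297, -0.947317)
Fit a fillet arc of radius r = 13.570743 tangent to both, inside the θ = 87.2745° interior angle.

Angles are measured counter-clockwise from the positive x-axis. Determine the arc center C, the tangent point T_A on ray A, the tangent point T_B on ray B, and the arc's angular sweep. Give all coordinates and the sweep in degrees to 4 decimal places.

center=(-27.2759,2.9762) T_A=(-32.2290,15.6108) T_B=(-14.4201,7.3229) sweep=92.7255

bisector direction at 245.0437° = (-0.421928,-0.906629)
center distance |VC| = r/sin(θ/2) = 13.570743/sin(43.6373°) = 19.665173
C = V + |VC|·bis = (-27.2759,2.9762)
T_A = V + ((C−V)·d_A)·d_A = V + 14.2321·d_A = (-32.2290,15.6108)
T_B = V + ((C−V)·d_B)·d_B = V + 14.2321·d_B = (-14.4201,7.3229)
sweep = 180° − θ = 92.7255°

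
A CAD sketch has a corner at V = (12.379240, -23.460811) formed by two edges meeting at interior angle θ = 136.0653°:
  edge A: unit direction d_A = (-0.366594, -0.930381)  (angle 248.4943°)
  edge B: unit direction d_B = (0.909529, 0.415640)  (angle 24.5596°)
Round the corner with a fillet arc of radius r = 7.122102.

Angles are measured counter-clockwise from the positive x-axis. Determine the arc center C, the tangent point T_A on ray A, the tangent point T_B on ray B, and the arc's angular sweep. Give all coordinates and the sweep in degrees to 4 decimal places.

center=(17.9524,-28.7445) T_A=(11.3261,-26.1336) T_B=(14.9921,-22.2668) sweep=43.9347

bisector direction at 316.5269° = (0.725698,-0.688013)
center distance |VC| = r/sin(θ/2) = 7.122102/sin(68.0327°) = 7.679668
C = V + |VC|·bis = (17.9524,-28.7445)
T_A = V + ((C−V)·d_A)·d_A = V + 2.8728·d_A = (11.3261,-26.1336)
T_B = V + ((C−V)·d_B)·d_B = V + 2.8728·d_B = (14.9921,-22.2668)
sweep = 180° − θ = 43.9347°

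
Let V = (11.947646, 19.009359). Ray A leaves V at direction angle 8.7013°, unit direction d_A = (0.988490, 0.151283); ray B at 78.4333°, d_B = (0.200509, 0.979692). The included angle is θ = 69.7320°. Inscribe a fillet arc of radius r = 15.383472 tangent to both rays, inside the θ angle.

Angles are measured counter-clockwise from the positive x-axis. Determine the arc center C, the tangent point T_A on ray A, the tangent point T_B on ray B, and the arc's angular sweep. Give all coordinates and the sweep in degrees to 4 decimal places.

bisector direction at 43.5673° = (0.724565,0.689206)
center distance |VC| = r/sin(θ/2) = 15.383472/sin(34.8660°) = 26.910220
C = V + |VC|·bis = (31.4459,37.5560)
T_A = V + ((C−V)·d_A)·d_A = V + 22.0796·d_A = (33.7731,22.3496)
T_B = V + ((C−V)·d_B)·d_B = V + 22.0796·d_B = (16.3748,40.6406)
sweep = 180° − θ = 110.2680°

center=(31.4459,37.5560) T_A=(33.7731,22.3496) T_B=(16.3748,40.6406) sweep=110.2680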